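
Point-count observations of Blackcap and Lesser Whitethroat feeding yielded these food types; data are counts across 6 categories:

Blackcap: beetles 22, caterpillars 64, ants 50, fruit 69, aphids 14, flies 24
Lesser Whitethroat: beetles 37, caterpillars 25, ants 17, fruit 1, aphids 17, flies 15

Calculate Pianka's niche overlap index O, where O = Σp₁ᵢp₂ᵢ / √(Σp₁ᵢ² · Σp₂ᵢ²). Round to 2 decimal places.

Proportions for Blackcap (n=243): 22/243=0.0905, 64/243=0.2634, 50/243=0.2058, 69/243=0.2840, 14/243=0.0576, 24/243=0.0988
Proportions for Lesser Whitethroat (n=112): 37/112=0.3304, 25/112=0.2232, 17/112=0.1518, 1/112=0.0089, 17/112=0.1518, 15/112=0.1339
Σ p₁ᵢp₂ᵢ = 0.029901 + 0.058791 + 0.031240 + 0.002528 + 0.008744 + 0.013229 = 0.144433
Σp_1ᵢ² = 0.0905² + 0.2634² + 0.2058² + 0.2840² + 0.0576² + 0.0988² = 0.008190 + 0.069380 + 0.042354 + 0.080656 + 0.003318 + 0.009761 = 0.213659
Σp_2ᵢ² = 0.3304² + 0.2232² + 0.1518² + 0.0089² + 0.1518² + 0.1339² = 0.109164 + 0.049818 + 0.023043 + 0.000079 + 0.023043 + 0.017929 = 0.223076
O = 0.144433 / √(0.213659 × 0.223076) = 0.144433 / 0.2183167 = 0.6616

0.66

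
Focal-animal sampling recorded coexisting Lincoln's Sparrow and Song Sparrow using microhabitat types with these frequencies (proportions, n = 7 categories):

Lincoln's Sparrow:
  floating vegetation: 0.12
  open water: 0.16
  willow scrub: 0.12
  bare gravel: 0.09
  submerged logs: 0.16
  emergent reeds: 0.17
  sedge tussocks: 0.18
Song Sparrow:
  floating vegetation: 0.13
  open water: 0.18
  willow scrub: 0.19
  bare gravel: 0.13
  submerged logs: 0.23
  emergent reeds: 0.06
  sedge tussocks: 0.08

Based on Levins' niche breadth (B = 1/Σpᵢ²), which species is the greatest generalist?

Σp_Lincᵢ² = 0.12² + 0.16² + 0.12² + 0.09² + 0.16² + 0.17² + 0.18² = 0.0144 + 0.0256 + 0.0144 + 0.0081 + 0.0256 + 0.0289 + 0.0324 = 0.1494
B_Linc = 1 / 0.1494 = 6.6934
Σp_Songᵢ² = 0.13² + 0.18² + 0.19² + 0.13² + 0.23² + 0.06² + 0.08² = 0.0169 + 0.0324 + 0.0361 + 0.0169 + 0.0529 + 0.0036 + 0.0064 = 0.1652
B_Song = 1 / 0.1652 = 6.0533
Highest B → broadest niche (most generalist): Lincoln's Sparrow (B = 6.69).

Lincoln's Sparrow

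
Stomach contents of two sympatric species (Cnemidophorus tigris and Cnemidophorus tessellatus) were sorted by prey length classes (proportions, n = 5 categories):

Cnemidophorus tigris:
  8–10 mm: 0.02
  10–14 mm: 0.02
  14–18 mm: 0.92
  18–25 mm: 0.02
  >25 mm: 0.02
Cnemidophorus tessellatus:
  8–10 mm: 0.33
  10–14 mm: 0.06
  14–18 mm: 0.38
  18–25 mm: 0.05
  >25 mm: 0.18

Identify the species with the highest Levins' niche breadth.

Cnemidophorus tessellatus

Σp_tigrᵢ² = 0.02² + 0.02² + 0.92² + 0.02² + 0.02² = 0.0004 + 0.0004 + 0.8464 + 0.0004 + 0.0004 = 0.8480
B_tigr = 1 / 0.8480 = 1.1792
Σp_tessᵢ² = 0.33² + 0.06² + 0.38² + 0.05² + 0.18² = 0.1089 + 0.0036 + 0.1444 + 0.0025 + 0.0324 = 0.2918
B_tess = 1 / 0.2918 = 3.4270
Highest B → broadest niche (most generalist): Cnemidophorus tessellatus (B = 3.43).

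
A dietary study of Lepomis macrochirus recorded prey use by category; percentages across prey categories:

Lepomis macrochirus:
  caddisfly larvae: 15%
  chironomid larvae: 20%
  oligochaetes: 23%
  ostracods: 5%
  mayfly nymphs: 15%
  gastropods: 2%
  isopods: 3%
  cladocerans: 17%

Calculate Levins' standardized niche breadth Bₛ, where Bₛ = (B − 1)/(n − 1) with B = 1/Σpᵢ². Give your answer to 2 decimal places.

Convert percentages to proportions (divide by 100).
Σpᵢ² = 0.15² + 0.20² + 0.23² + 0.05² + 0.15² + 0.02² + 0.03² + 0.17² = 0.0225 + 0.0400 + 0.0529 + 0.0025 + 0.0225 + 0.0004 + 0.0009 + 0.0289 = 0.1706
B = 1 / 0.1706 = 5.8617
Bₛ = (B − 1)/(n − 1) = (5.8617 − 1)/(8 − 1) = 4.8617/7 = 0.6945

0.69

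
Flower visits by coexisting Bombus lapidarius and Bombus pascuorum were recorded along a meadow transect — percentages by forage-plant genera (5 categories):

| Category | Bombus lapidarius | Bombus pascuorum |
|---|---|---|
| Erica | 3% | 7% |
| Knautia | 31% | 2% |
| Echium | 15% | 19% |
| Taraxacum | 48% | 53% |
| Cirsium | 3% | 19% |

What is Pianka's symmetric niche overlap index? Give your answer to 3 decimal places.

Convert percentages to proportions (divide by 100).
Σ p₁ᵢp₂ᵢ = 0.0021 + 0.0062 + 0.0285 + 0.2544 + 0.0057 = 0.2969
Σp_1ᵢ² = 0.03² + 0.31² + 0.15² + 0.48² + 0.03² = 0.0009 + 0.0961 + 0.0225 + 0.2304 + 0.0009 = 0.3508
Σp_2ᵢ² = 0.07² + 0.02² + 0.19² + 0.53² + 0.19² = 0.0049 + 0.0004 + 0.0361 + 0.2809 + 0.0361 = 0.3584
O = 0.2969 / √(0.3508 × 0.3584) = 0.2969 / 0.354580 = 0.83733

0.837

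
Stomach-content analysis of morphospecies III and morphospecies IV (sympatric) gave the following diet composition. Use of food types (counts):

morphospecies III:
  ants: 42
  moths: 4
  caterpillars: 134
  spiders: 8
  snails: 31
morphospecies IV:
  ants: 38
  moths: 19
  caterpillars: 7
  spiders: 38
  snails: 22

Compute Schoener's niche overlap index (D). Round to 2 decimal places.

0.44

Proportions for morphospecies III (n=219): 42/219=0.1918, 4/219=0.0183, 134/219=0.6119, 8/219=0.0365, 31/219=0.1416
Proportions for morphospecies IV (n=124): 38/124=0.3065, 19/124=0.1532, 7/124=0.0565, 38/124=0.3065, 22/124=0.1774
Σ|p₁ᵢ − p₂ᵢ| = 0.1147 + 0.1349 + 0.5554 + 0.2700 + 0.0358 = 1.1108
D = 1 − ½ × 1.1108 = 1 − 0.55540 = 0.44460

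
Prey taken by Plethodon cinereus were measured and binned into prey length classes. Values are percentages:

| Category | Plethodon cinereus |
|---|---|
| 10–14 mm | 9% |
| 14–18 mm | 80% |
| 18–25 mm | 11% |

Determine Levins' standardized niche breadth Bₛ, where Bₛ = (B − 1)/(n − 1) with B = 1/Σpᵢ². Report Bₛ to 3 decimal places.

Convert percentages to proportions (divide by 100).
Σpᵢ² = 0.09² + 0.80² + 0.11² = 0.0081 + 0.6400 + 0.0121 = 0.6602
B = 1 / 0.6602 = 1.51469
Bₛ = (B − 1)/(n − 1) = (1.51469 − 1)/(3 − 1) = 0.51469/2 = 0.25735

0.257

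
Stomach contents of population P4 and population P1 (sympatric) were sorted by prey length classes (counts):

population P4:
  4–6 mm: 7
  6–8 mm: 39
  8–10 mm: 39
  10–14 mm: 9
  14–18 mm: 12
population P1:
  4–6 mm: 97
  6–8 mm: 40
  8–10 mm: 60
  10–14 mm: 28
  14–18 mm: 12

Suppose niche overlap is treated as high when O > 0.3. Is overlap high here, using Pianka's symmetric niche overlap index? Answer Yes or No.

Yes

Proportions for population P4 (n=106): 7/106=0.0660, 39/106=0.3679, 39/106=0.3679, 9/106=0.0849, 12/106=0.1132
Proportions for population P1 (n=237): 97/237=0.4093, 40/237=0.1688, 60/237=0.2532, 28/237=0.1181, 12/237=0.0506
Σ p₁ᵢp₂ᵢ = 0.027014 + 0.062102 + 0.093152 + 0.010027 + 0.005728 = 0.198023
Σp_1ᵢ² = 0.0660² + 0.3679² + 0.3679² + 0.0849² + 0.1132² = 0.004356 + 0.135350 + 0.135350 + 0.007208 + 0.012814 = 0.295078
Σp_2ᵢ² = 0.4093² + 0.1688² + 0.2532² + 0.1181² + 0.0506² = 0.167526 + 0.028493 + 0.064110 + 0.013948 + 0.002560 = 0.276637
O = 0.198023 / √(0.295078 × 0.276637) = 0.198023 / 0.2857088 = 0.6931
O = 0.6931 > 0.3 → Yes.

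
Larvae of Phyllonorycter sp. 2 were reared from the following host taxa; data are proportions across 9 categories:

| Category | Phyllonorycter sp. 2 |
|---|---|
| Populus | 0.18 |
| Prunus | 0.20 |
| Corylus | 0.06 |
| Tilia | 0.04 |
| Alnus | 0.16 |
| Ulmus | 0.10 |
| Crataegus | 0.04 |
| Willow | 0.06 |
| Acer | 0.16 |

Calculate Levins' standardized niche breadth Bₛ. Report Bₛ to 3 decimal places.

0.743

Σpᵢ² = 0.18² + 0.20² + 0.06² + 0.04² + 0.16² + 0.10² + 0.04² + 0.06² + 0.16² = 0.0324 + 0.0400 + 0.0036 + 0.0016 + 0.0256 + 0.0100 + 0.0016 + 0.0036 + 0.0256 = 0.1440
B = 1 / 0.1440 = 6.94444
Bₛ = (B − 1)/(n − 1) = (6.94444 − 1)/(9 − 1) = 5.94444/8 = 0.74306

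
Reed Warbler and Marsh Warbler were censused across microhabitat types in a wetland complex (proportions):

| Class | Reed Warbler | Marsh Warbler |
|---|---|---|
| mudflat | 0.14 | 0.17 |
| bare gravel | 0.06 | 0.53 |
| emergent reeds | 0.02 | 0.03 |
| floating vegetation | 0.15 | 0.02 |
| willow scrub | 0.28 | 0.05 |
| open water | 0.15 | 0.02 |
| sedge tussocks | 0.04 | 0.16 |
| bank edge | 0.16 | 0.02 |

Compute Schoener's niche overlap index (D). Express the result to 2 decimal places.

Σ|p₁ᵢ − p₂ᵢ| = 0.03 + 0.47 + 0.01 + 0.13 + 0.23 + 0.13 + 0.12 + 0.14 = 1.26
D = 1 − ½ × 1.26 = 1 − 0.630 = 0.3700

0.37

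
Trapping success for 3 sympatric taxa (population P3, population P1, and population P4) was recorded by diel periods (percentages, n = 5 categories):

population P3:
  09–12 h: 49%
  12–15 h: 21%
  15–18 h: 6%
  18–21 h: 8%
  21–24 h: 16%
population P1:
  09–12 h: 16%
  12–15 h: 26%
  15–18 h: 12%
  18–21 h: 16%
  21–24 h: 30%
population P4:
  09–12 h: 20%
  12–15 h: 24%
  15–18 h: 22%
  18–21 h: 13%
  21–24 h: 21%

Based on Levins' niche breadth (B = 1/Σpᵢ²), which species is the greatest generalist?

Convert percentages to proportions (divide by 100).
Σp_P3ᵢ² = 0.49² + 0.21² + 0.06² + 0.08² + 0.16² = 0.2401 + 0.0441 + 0.0036 + 0.0064 + 0.0256 = 0.3198
B_P3 = 1 / 0.3198 = 3.1270
Σp_P1ᵢ² = 0.16² + 0.26² + 0.12² + 0.16² + 0.30² = 0.0256 + 0.0676 + 0.0144 + 0.0256 + 0.0900 = 0.2232
B_P1 = 1 / 0.2232 = 4.4803
Σp_P4ᵢ² = 0.20² + 0.24² + 0.22² + 0.13² + 0.21² = 0.0400 + 0.0576 + 0.0484 + 0.0169 + 0.0441 = 0.2070
B_P4 = 1 / 0.2070 = 4.8309
Highest B → broadest niche (most generalist): population P4 (B = 4.83).

population P4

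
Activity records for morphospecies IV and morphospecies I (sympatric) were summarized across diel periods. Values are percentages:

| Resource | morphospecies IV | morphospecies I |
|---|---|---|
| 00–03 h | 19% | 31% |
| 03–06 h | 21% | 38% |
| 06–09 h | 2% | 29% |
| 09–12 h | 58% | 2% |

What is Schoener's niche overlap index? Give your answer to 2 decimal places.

0.44

Convert percentages to proportions (divide by 100).
Σ|p₁ᵢ − p₂ᵢ| = 0.12 + 0.17 + 0.27 + 0.56 = 1.12
D = 1 − ½ × 1.12 = 1 − 0.560 = 0.4400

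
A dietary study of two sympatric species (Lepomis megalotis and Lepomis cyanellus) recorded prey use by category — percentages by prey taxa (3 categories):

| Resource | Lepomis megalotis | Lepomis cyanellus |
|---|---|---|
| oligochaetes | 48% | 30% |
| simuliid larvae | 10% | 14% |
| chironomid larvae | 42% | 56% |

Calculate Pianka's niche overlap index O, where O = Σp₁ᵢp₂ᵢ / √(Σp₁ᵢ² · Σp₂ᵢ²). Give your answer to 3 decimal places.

0.936

Convert percentages to proportions (divide by 100).
Σ p₁ᵢp₂ᵢ = 0.1440 + 0.0140 + 0.2352 = 0.3932
Σp_1ᵢ² = 0.48² + 0.10² + 0.42² = 0.2304 + 0.0100 + 0.1764 = 0.4168
Σp_2ᵢ² = 0.30² + 0.14² + 0.56² = 0.0900 + 0.0196 + 0.3136 = 0.4232
O = 0.3932 / √(0.4168 × 0.4232) = 0.3932 / 0.419988 = 0.93622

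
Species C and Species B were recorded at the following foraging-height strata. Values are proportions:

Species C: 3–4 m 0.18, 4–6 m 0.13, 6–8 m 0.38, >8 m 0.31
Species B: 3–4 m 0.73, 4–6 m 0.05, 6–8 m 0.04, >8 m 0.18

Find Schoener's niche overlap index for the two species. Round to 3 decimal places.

Σ|p₁ᵢ − p₂ᵢ| = 0.55 + 0.08 + 0.34 + 0.13 = 1.10
D = 1 − ½ × 1.10 = 1 − 0.550 = 0.45000

0.450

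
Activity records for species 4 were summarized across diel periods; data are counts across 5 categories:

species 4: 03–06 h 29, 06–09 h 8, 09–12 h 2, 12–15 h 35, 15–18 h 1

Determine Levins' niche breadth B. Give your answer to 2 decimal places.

Proportions for species 4 (n=75): 29/75=0.3867, 8/75=0.1067, 2/75=0.0267, 35/75=0.4667, 1/75=0.0133
Σpᵢ² = 0.3867² + 0.1067² + 0.0267² + 0.4667² + 0.0133² = 0.149537 + 0.011385 + 0.000713 + 0.217809 + 0.000177 = 0.379621
B = 1 / 0.379621 = 2.6342

2.63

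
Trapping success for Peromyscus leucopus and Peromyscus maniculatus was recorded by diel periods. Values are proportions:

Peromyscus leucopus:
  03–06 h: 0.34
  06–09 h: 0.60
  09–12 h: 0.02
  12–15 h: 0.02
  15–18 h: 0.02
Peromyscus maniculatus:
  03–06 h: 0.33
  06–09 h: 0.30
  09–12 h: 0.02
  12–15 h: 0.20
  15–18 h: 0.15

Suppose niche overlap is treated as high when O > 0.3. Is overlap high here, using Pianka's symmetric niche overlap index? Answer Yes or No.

Yes

Σ p₁ᵢp₂ᵢ = 0.1122 + 0.1800 + 0.0004 + 0.0040 + 0.0030 = 0.2996
Σp_1ᵢ² = 0.34² + 0.60² + 0.02² + 0.02² + 0.02² = 0.1156 + 0.3600 + 0.0004 + 0.0004 + 0.0004 = 0.4768
Σp_2ᵢ² = 0.33² + 0.30² + 0.02² + 0.20² + 0.15² = 0.1089 + 0.0900 + 0.0004 + 0.0400 + 0.0225 = 0.2618
O = 0.2996 / √(0.4768 × 0.2618) = 0.2996 / 0.35331 = 0.8480
O = 0.8480 > 0.3 → Yes.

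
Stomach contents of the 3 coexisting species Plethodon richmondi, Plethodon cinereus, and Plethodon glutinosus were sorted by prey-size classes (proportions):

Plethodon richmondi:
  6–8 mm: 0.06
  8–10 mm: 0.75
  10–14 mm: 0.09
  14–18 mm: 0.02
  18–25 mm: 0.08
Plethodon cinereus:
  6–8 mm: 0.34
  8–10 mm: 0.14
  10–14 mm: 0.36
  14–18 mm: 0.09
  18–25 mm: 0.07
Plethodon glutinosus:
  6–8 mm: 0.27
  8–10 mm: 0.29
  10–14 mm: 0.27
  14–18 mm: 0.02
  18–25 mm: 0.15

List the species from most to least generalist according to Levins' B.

Σp_richᵢ² = 0.06² + 0.75² + 0.09² + 0.02² + 0.08² = 0.0036 + 0.5625 + 0.0081 + 0.0004 + 0.0064 = 0.5810
B_rich = 1 / 0.5810 = 1.7212
Σp_cineᵢ² = 0.34² + 0.14² + 0.36² + 0.09² + 0.07² = 0.1156 + 0.0196 + 0.1296 + 0.0081 + 0.0049 = 0.2778
B_cine = 1 / 0.2778 = 3.5997
Σp_glutᵢ² = 0.27² + 0.29² + 0.27² + 0.02² + 0.15² = 0.0729 + 0.0841 + 0.0729 + 0.0004 + 0.0225 = 0.2528
B_glut = 1 / 0.2528 = 3.9557
Ranking by B (broadest → narrowest): Plethodon glutinosus (3.96) > Plethodon cinereus (3.60) > Plethodon richmondi (1.72)

Plethodon glutinosus > Plethodon cinereus > Plethodon richmondi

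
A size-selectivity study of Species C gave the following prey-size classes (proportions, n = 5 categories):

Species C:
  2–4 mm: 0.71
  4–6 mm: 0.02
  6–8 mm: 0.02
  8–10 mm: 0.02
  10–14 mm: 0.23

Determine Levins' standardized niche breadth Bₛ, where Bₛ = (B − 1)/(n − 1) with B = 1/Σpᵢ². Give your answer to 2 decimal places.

Σpᵢ² = 0.71² + 0.02² + 0.02² + 0.02² + 0.23² = 0.5041 + 0.0004 + 0.0004 + 0.0004 + 0.0529 = 0.5582
B = 1 / 0.5582 = 1.7915
Bₛ = (B − 1)/(n − 1) = (1.7915 − 1)/(5 − 1) = 0.7915/4 = 0.1979

0.20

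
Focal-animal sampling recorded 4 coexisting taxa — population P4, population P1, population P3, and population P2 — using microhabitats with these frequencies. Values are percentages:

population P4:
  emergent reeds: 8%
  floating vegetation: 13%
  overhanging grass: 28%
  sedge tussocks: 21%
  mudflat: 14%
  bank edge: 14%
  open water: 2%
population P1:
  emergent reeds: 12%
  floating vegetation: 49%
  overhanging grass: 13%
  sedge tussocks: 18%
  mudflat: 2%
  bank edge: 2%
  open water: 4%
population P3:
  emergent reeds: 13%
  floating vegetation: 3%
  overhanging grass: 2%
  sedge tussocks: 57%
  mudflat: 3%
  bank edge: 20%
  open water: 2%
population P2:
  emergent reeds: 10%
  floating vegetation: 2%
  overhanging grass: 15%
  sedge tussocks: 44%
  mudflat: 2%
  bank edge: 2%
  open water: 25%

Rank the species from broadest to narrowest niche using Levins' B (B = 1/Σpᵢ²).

Convert percentages to proportions (divide by 100).
Σp_P4ᵢ² = 0.08² + 0.13² + 0.28² + 0.21² + 0.14² + 0.14² + 0.02² = 0.0064 + 0.0169 + 0.0784 + 0.0441 + 0.0196 + 0.0196 + 0.0004 = 0.1854
B_P4 = 1 / 0.1854 = 5.3937
Σp_P1ᵢ² = 0.12² + 0.49² + 0.13² + 0.18² + 0.02² + 0.02² + 0.04² = 0.0144 + 0.2401 + 0.0169 + 0.0324 + 0.0004 + 0.0004 + 0.0016 = 0.3062
B_P1 = 1 / 0.3062 = 3.2658
Σp_P3ᵢ² = 0.13² + 0.03² + 0.02² + 0.57² + 0.03² + 0.20² + 0.02² = 0.0169 + 0.0009 + 0.0004 + 0.3249 + 0.0009 + 0.0400 + 0.0004 = 0.3844
B_P3 = 1 / 0.3844 = 2.6015
Σp_P2ᵢ² = 0.10² + 0.02² + 0.15² + 0.44² + 0.02² + 0.02² + 0.25² = 0.0100 + 0.0004 + 0.0225 + 0.1936 + 0.0004 + 0.0004 + 0.0625 = 0.2898
B_P2 = 1 / 0.2898 = 3.4507
Ranking by B (broadest → narrowest): population P4 (5.39) > population P2 (3.45) > population P1 (3.27) > population P3 (2.60)

population P4 > population P2 > population P1 > population P3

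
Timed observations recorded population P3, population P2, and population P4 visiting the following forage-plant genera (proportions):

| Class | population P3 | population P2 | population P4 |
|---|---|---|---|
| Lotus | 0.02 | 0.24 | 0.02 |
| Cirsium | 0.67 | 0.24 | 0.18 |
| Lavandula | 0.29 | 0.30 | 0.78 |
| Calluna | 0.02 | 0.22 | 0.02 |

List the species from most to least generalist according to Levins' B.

Σp_P3ᵢ² = 0.02² + 0.67² + 0.29² + 0.02² = 0.0004 + 0.4489 + 0.0841 + 0.0004 = 0.5338
B_P3 = 1 / 0.5338 = 1.8734
Σp_P2ᵢ² = 0.24² + 0.24² + 0.30² + 0.22² = 0.0576 + 0.0576 + 0.0900 + 0.0484 = 0.2536
B_P2 = 1 / 0.2536 = 3.9432
Σp_P4ᵢ² = 0.02² + 0.18² + 0.78² + 0.02² = 0.0004 + 0.0324 + 0.6084 + 0.0004 = 0.6416
B_P4 = 1 / 0.6416 = 1.5586
Ranking by B (broadest → narrowest): population P2 (3.94) > population P3 (1.87) > population P4 (1.56)

population P2 > population P3 > population P4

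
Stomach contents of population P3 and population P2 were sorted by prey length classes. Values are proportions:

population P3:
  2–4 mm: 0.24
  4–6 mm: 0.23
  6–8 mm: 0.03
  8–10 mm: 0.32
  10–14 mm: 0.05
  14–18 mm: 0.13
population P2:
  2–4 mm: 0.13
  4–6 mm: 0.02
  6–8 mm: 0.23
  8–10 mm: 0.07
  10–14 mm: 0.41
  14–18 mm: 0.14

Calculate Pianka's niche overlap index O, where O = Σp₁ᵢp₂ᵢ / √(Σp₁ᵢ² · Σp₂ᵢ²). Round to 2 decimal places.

Σ p₁ᵢp₂ᵢ = 0.0312 + 0.0046 + 0.0069 + 0.0224 + 0.0205 + 0.0182 = 0.1038
Σp_1ᵢ² = 0.24² + 0.23² + 0.03² + 0.32² + 0.05² + 0.13² = 0.0576 + 0.0529 + 0.0009 + 0.1024 + 0.0025 + 0.0169 = 0.2332
Σp_2ᵢ² = 0.13² + 0.02² + 0.23² + 0.07² + 0.41² + 0.14² = 0.0169 + 0.0004 + 0.0529 + 0.0049 + 0.1681 + 0.0196 = 0.2628
O = 0.1038 / √(0.2332 × 0.2628) = 0.1038 / 0.24756 = 0.4193

0.42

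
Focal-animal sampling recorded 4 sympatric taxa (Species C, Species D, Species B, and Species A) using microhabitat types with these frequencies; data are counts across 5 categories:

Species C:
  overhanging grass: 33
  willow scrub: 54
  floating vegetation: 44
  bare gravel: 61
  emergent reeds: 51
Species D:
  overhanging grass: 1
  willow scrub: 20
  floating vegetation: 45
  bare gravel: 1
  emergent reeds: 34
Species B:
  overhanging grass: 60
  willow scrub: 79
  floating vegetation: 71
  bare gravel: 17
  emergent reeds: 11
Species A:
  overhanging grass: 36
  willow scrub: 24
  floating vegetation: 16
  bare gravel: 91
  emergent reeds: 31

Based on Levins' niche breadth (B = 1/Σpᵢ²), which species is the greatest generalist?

Proportions for Species C (n=243): 33/243=0.1358, 54/243=0.2222, 44/243=0.1811, 61/243=0.2510, 51/243=0.2099
Proportions for Species D (n=101): 1/101=0.0099, 20/101=0.1980, 45/101=0.4455, 1/101=0.0099, 34/101=0.3366
Proportions for Species B (n=238): 60/238=0.2521, 79/238=0.3319, 71/238=0.2983, 17/238=0.0714, 11/238=0.0462
Proportions for Species A (n=198): 36/198=0.1818, 24/198=0.1212, 16/198=0.0808, 91/198=0.4596, 31/198=0.1566
Σp_Cᵢ² = 0.1358² + 0.2222² + 0.1811² + 0.2510² + 0.2099² = 0.018442 + 0.049373 + 0.032797 + 0.063001 + 0.044058 = 0.207671
B_C = 1 / 0.207671 = 4.8153
Σp_Dᵢ² = 0.0099² + 0.1980² + 0.4455² + 0.0099² + 0.3366² = 0.000098 + 0.039204 + 0.198470 + 0.000098 + 0.113300 = 0.351170
B_D = 1 / 0.351170 = 2.8476
Σp_Bᵢ² = 0.2521² + 0.3319² + 0.2983² + 0.0714² + 0.0462² = 0.063554 + 0.110158 + 0.088983 + 0.005098 + 0.002134 = 0.269927
B_B = 1 / 0.269927 = 3.7047
Σp_Aᵢ² = 0.1818² + 0.1212² + 0.0808² + 0.4596² + 0.1566² = 0.033051 + 0.014689 + 0.006529 + 0.211232 + 0.024524 = 0.290025
B_A = 1 / 0.290025 = 3.4480
Highest B → broadest niche (most generalist): Species C (B = 4.82).

Species C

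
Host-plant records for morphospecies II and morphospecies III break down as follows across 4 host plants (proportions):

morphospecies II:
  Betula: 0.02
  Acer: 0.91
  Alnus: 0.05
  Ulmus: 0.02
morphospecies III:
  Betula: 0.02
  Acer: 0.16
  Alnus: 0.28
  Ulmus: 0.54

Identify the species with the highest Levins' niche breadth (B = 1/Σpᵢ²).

morphospecies III

Σp_IIᵢ² = 0.02² + 0.91² + 0.05² + 0.02² = 0.0004 + 0.8281 + 0.0025 + 0.0004 = 0.8314
B_II = 1 / 0.8314 = 1.2028
Σp_IIIᵢ² = 0.02² + 0.16² + 0.28² + 0.54² = 0.0004 + 0.0256 + 0.0784 + 0.2916 = 0.3960
B_III = 1 / 0.3960 = 2.5253
Highest B → broadest niche (most generalist): morphospecies III (B = 2.53).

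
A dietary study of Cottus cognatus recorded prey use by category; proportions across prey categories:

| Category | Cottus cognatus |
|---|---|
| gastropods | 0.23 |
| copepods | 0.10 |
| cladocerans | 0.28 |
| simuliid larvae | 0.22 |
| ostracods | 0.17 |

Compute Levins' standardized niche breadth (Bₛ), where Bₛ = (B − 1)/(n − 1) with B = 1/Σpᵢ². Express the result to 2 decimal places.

Σpᵢ² = 0.23² + 0.10² + 0.28² + 0.22² + 0.17² = 0.0529 + 0.0100 + 0.0784 + 0.0484 + 0.0289 = 0.2186
B = 1 / 0.2186 = 4.5746
Bₛ = (B − 1)/(n − 1) = (4.5746 − 1)/(5 − 1) = 3.5746/4 = 0.8937

0.89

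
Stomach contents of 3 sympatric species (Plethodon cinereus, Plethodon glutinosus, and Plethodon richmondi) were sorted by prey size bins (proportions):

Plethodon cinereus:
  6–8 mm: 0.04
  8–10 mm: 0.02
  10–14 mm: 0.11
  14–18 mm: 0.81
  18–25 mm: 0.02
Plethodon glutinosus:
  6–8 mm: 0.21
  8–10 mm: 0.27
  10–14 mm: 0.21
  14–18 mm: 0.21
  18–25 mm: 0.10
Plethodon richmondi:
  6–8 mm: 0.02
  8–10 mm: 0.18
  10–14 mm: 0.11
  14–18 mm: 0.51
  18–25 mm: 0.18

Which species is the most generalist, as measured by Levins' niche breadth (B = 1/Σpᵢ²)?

Plethodon glutinosus

Σp_cineᵢ² = 0.04² + 0.02² + 0.11² + 0.81² + 0.02² = 0.0016 + 0.0004 + 0.0121 + 0.6561 + 0.0004 = 0.6706
B_cine = 1 / 0.6706 = 1.4912
Σp_glutᵢ² = 0.21² + 0.27² + 0.21² + 0.21² + 0.10² = 0.0441 + 0.0729 + 0.0441 + 0.0441 + 0.0100 = 0.2152
B_glut = 1 / 0.2152 = 4.6468
Σp_richᵢ² = 0.02² + 0.18² + 0.11² + 0.51² + 0.18² = 0.0004 + 0.0324 + 0.0121 + 0.2601 + 0.0324 = 0.3374
B_rich = 1 / 0.3374 = 2.9638
Highest B → broadest niche (most generalist): Plethodon glutinosus (B = 4.65).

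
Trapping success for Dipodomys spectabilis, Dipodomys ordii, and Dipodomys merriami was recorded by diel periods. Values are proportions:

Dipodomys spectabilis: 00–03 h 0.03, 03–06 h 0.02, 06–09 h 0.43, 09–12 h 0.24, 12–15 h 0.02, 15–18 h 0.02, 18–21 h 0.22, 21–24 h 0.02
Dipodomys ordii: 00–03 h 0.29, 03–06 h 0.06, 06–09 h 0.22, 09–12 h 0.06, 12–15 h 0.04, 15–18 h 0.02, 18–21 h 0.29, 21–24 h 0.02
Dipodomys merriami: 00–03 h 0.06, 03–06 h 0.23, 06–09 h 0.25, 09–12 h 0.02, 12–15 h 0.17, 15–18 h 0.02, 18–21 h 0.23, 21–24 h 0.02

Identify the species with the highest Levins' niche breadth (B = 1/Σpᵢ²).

Dipodomys merriami

Σp_specᵢ² = 0.03² + 0.02² + 0.43² + 0.24² + 0.02² + 0.02² + 0.22² + 0.02² = 0.0009 + 0.0004 + 0.1849 + 0.0576 + 0.0004 + 0.0004 + 0.0484 + 0.0004 = 0.2934
B_spec = 1 / 0.2934 = 3.4083
Σp_ordiᵢ² = 0.29² + 0.06² + 0.22² + 0.06² + 0.04² + 0.02² + 0.29² + 0.02² = 0.0841 + 0.0036 + 0.0484 + 0.0036 + 0.0016 + 0.0004 + 0.0841 + 0.0004 = 0.2262
B_ordi = 1 / 0.2262 = 4.4209
Σp_merrᵢ² = 0.06² + 0.23² + 0.25² + 0.02² + 0.17² + 0.02² + 0.23² + 0.02² = 0.0036 + 0.0529 + 0.0625 + 0.0004 + 0.0289 + 0.0004 + 0.0529 + 0.0004 = 0.2020
B_merr = 1 / 0.2020 = 4.9505
Highest B → broadest niche (most generalist): Dipodomys merriami (B = 4.95).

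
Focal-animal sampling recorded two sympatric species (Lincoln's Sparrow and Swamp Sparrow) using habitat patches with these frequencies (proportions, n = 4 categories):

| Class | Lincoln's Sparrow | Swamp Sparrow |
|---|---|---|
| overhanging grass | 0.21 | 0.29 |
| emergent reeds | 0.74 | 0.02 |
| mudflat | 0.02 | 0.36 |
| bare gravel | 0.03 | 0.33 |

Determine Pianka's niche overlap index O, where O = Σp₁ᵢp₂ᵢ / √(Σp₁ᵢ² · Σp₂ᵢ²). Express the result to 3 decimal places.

0.212

Σ p₁ᵢp₂ᵢ = 0.0609 + 0.0148 + 0.0072 + 0.0099 = 0.0928
Σp_1ᵢ² = 0.21² + 0.74² + 0.02² + 0.03² = 0.0441 + 0.5476 + 0.0004 + 0.0009 = 0.5930
Σp_2ᵢ² = 0.29² + 0.02² + 0.36² + 0.33² = 0.0841 + 0.0004 + 0.1296 + 0.1089 = 0.3230
O = 0.0928 / √(0.5930 × 0.3230) = 0.0928 / 0.437652 = 0.21204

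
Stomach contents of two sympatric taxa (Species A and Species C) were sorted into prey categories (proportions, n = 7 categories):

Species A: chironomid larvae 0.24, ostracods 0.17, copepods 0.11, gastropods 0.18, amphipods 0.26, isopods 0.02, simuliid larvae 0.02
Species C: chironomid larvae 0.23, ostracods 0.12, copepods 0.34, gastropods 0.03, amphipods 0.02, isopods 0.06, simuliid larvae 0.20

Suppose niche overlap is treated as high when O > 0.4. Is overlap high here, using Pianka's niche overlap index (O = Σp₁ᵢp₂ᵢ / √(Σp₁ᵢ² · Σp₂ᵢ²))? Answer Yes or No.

Yes

Σ p₁ᵢp₂ᵢ = 0.0552 + 0.0204 + 0.0374 + 0.0054 + 0.0052 + 0.0012 + 0.0040 = 0.1288
Σp_1ᵢ² = 0.24² + 0.17² + 0.11² + 0.18² + 0.26² + 0.02² + 0.02² = 0.0576 + 0.0289 + 0.0121 + 0.0324 + 0.0676 + 0.0004 + 0.0004 = 0.1994
Σp_2ᵢ² = 0.23² + 0.12² + 0.34² + 0.03² + 0.02² + 0.06² + 0.20² = 0.0529 + 0.0144 + 0.1156 + 0.0009 + 0.0004 + 0.0036 + 0.0400 = 0.2278
O = 0.1288 / √(0.1994 × 0.2278) = 0.1288 / 0.21313 = 0.6043
O = 0.6043 > 0.4 → Yes.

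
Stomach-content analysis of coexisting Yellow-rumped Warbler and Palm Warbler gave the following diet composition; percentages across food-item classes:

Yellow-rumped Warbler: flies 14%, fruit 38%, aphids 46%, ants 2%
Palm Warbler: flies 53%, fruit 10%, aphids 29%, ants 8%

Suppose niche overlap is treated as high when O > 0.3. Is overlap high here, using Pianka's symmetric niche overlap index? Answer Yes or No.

Yes

Convert percentages to proportions (divide by 100).
Σ p₁ᵢp₂ᵢ = 0.0742 + 0.0380 + 0.1334 + 0.0016 = 0.2472
Σp_1ᵢ² = 0.14² + 0.38² + 0.46² + 0.02² = 0.0196 + 0.1444 + 0.2116 + 0.0004 = 0.3760
Σp_2ᵢ² = 0.53² + 0.10² + 0.29² + 0.08² = 0.2809 + 0.0100 + 0.0841 + 0.0064 = 0.3814
O = 0.2472 / √(0.3760 × 0.3814) = 0.2472 / 0.37869 = 0.6528
O = 0.6528 > 0.3 → Yes.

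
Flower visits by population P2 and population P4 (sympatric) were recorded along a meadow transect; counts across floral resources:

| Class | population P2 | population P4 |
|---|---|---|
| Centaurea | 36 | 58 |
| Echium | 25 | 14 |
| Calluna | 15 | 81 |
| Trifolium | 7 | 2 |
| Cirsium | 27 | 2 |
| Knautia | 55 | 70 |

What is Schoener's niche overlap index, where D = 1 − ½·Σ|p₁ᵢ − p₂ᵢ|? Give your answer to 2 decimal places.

0.70

Proportions for population P2 (n=165): 36/165=0.2182, 25/165=0.1515, 15/165=0.0909, 7/165=0.0424, 27/165=0.1636, 55/165=0.3333
Proportions for population P4 (n=227): 58/227=0.2555, 14/227=0.0617, 81/227=0.3568, 2/227=0.0088, 2/227=0.0088, 70/227=0.3084
Σ|p₁ᵢ − p₂ᵢ| = 0.0373 + 0.0898 + 0.2659 + 0.0336 + 0.1548 + 0.0249 = 0.6063
D = 1 − ½ × 0.6063 = 1 − 0.30315 = 0.69685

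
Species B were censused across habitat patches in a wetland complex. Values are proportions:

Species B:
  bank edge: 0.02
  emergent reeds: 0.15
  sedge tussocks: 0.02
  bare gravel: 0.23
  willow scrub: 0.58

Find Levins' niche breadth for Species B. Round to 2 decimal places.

Σpᵢ² = 0.02² + 0.15² + 0.02² + 0.23² + 0.58² = 0.0004 + 0.0225 + 0.0004 + 0.0529 + 0.3364 = 0.4126
B = 1 / 0.4126 = 2.4237

2.42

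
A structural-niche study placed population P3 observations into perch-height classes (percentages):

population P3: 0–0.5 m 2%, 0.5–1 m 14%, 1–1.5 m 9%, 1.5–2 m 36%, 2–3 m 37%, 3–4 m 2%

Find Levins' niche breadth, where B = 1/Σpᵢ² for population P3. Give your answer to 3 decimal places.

Convert percentages to proportions (divide by 100).
Σpᵢ² = 0.02² + 0.14² + 0.09² + 0.36² + 0.37² + 0.02² = 0.0004 + 0.0196 + 0.0081 + 0.1296 + 0.1369 + 0.0004 = 0.2950
B = 1 / 0.2950 = 3.38983

3.390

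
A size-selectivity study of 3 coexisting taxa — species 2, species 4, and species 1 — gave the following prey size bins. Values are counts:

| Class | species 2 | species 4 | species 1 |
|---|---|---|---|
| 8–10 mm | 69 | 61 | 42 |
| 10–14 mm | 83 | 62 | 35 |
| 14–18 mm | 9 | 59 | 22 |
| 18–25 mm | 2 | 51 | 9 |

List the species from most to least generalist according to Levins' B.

species 4 > species 1 > species 2

Proportions for species 2 (n=163): 69/163=0.4233, 83/163=0.5092, 9/163=0.0552, 2/163=0.0123
Proportions for species 4 (n=233): 61/233=0.2618, 62/233=0.2661, 59/233=0.2532, 51/233=0.2189
Proportions for species 1 (n=108): 42/108=0.3889, 35/108=0.3241, 22/108=0.2037, 9/108=0.0833
Σp_2ᵢ² = 0.4233² + 0.5092² + 0.0552² + 0.0123² = 0.179183 + 0.259285 + 0.003047 + 0.000151 = 0.441666
B_2 = 1 / 0.441666 = 2.2642
Σp_4ᵢ² = 0.2618² + 0.2661² + 0.2532² + 0.2189² = 0.068539 + 0.070809 + 0.064110 + 0.047917 = 0.251375
B_4 = 1 / 0.251375 = 3.9781
Σp_1ᵢ² = 0.3889² + 0.3241² + 0.2037² + 0.0833² = 0.151243 + 0.105041 + 0.041494 + 0.006939 = 0.304717
B_1 = 1 / 0.304717 = 3.2817
Ranking by B (broadest → narrowest): species 4 (3.98) > species 1 (3.28) > species 2 (2.26)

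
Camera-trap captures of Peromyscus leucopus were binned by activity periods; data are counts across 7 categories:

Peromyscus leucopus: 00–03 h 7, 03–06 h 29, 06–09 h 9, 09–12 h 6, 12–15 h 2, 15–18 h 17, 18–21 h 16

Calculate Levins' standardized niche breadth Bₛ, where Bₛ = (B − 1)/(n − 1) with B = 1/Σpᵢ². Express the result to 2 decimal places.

0.63

Proportions for Peromyscus leucopus (n=86): 7/86=0.0814, 29/86=0.3372, 9/86=0.1047, 6/86=0.0698, 2/86=0.0233, 17/86=0.1977, 16/86=0.1860
Σpᵢ² = 0.0814² + 0.3372² + 0.1047² + 0.0698² + 0.0233² + 0.1977² + 0.1860² = 0.006626 + 0.113704 + 0.010962 + 0.004872 + 0.000543 + 0.039085 + 0.034596 = 0.210388
B = 1 / 0.210388 = 4.7531
Bₛ = (B − 1)/(n − 1) = (4.7531 − 1)/(7 − 1) = 3.7531/6 = 0.6255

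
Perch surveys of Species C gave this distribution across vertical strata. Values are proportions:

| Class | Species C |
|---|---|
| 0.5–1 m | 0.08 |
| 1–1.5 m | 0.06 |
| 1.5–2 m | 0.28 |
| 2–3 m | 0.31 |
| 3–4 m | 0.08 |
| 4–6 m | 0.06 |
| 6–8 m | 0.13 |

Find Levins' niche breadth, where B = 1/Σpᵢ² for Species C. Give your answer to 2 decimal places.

4.73

Σpᵢ² = 0.08² + 0.06² + 0.28² + 0.31² + 0.08² + 0.06² + 0.13² = 0.0064 + 0.0036 + 0.0784 + 0.0961 + 0.0064 + 0.0036 + 0.0169 = 0.2114
B = 1 / 0.2114 = 4.7304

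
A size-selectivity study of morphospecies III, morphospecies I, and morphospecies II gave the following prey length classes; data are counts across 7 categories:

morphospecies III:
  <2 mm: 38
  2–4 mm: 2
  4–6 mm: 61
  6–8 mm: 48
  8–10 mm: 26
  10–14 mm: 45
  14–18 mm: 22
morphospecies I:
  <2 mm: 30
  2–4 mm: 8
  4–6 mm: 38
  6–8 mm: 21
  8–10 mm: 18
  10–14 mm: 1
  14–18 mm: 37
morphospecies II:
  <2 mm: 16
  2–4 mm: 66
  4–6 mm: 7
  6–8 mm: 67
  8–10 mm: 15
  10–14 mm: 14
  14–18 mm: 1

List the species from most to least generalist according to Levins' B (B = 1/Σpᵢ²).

Proportions for morphospecies III (n=242): 38/242=0.1570, 2/242=0.0083, 61/242=0.2521, 48/242=0.1983, 26/242=0.1074, 45/242=0.1860, 22/242=0.0909
Proportions for morphospecies I (n=153): 30/153=0.1961, 8/153=0.0523, 38/153=0.2484, 21/153=0.1373, 18/153=0.1176, 1/153=0.0065, 37/153=0.2418
Proportions for morphospecies II (n=186): 16/186=0.0860, 66/186=0.3548, 7/186=0.0376, 67/186=0.3602, 15/186=0.0806, 14/186=0.0753, 1/186=0.0054
Σp_IIIᵢ² = 0.1570² + 0.0083² + 0.2521² + 0.1983² + 0.1074² + 0.1860² + 0.0909² = 0.024649 + 0.000069 + 0.063554 + 0.039323 + 0.011535 + 0.034596 + 0.008263 = 0.181989
B_III = 1 / 0.181989 = 5.4948
Σp_Iᵢ² = 0.1961² + 0.0523² + 0.2484² + 0.1373² + 0.1176² + 0.0065² + 0.2418² = 0.038455 + 0.002735 + 0.061703 + 0.018851 + 0.013830 + 0.000042 + 0.058467 = 0.194083
B_I = 1 / 0.194083 = 5.1524
Σp_IIᵢ² = 0.0860² + 0.3548² + 0.0376² + 0.3602² + 0.0806² + 0.0753² + 0.0054² = 0.007396 + 0.125883 + 0.001414 + 0.129744 + 0.006496 + 0.005670 + 0.000029 = 0.276632
B_II = 1 / 0.276632 = 3.6149
Ranking by B (broadest → narrowest): morphospecies III (5.49) > morphospecies I (5.15) > morphospecies II (3.61)

morphospecies III > morphospecies I > morphospecies II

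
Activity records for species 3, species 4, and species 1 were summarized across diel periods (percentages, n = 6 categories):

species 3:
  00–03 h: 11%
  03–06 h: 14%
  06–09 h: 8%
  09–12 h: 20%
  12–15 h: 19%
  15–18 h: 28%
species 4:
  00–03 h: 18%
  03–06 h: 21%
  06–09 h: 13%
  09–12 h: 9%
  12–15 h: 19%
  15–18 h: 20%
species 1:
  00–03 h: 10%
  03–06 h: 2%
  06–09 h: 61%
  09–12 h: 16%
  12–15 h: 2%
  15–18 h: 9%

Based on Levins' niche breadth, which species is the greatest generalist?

species 4

Convert percentages to proportions (divide by 100).
Σp_3ᵢ² = 0.11² + 0.14² + 0.08² + 0.20² + 0.19² + 0.28² = 0.0121 + 0.0196 + 0.0064 + 0.0400 + 0.0361 + 0.0784 = 0.1926
B_3 = 1 / 0.1926 = 5.1921
Σp_4ᵢ² = 0.18² + 0.21² + 0.13² + 0.09² + 0.19² + 0.20² = 0.0324 + 0.0441 + 0.0169 + 0.0081 + 0.0361 + 0.0400 = 0.1776
B_4 = 1 / 0.1776 = 5.6306
Σp_1ᵢ² = 0.10² + 0.02² + 0.61² + 0.16² + 0.02² + 0.09² = 0.0100 + 0.0004 + 0.3721 + 0.0256 + 0.0004 + 0.0081 = 0.4166
B_1 = 1 / 0.4166 = 2.4004
Highest B → broadest niche (most generalist): species 4 (B = 5.63).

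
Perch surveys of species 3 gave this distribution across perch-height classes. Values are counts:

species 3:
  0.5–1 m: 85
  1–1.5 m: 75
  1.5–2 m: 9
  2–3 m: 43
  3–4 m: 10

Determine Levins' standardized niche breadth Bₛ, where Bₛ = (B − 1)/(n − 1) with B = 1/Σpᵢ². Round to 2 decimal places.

0.58

Proportions for species 3 (n=222): 85/222=0.3829, 75/222=0.3378, 9/222=0.0405, 43/222=0.1937, 10/222=0.0450
Σpᵢ² = 0.3829² + 0.3378² + 0.0405² + 0.1937² + 0.0450² = 0.146612 + 0.114109 + 0.001640 + 0.037520 + 0.002025 = 0.301906
B = 1 / 0.301906 = 3.3123
Bₛ = (B − 1)/(n − 1) = (3.3123 − 1)/(5 − 1) = 2.3123/4 = 0.5781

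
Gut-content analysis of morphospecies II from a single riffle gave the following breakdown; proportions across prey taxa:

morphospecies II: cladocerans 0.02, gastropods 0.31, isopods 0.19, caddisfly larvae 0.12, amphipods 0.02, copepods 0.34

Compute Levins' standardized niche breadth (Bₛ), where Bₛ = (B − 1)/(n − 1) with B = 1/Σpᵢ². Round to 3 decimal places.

Σpᵢ² = 0.02² + 0.31² + 0.19² + 0.12² + 0.02² + 0.34² = 0.0004 + 0.0961 + 0.0361 + 0.0144 + 0.0004 + 0.1156 = 0.2630
B = 1 / 0.2630 = 3.80228
Bₛ = (B − 1)/(n − 1) = (3.80228 − 1)/(6 − 1) = 2.80228/5 = 0.56046

0.560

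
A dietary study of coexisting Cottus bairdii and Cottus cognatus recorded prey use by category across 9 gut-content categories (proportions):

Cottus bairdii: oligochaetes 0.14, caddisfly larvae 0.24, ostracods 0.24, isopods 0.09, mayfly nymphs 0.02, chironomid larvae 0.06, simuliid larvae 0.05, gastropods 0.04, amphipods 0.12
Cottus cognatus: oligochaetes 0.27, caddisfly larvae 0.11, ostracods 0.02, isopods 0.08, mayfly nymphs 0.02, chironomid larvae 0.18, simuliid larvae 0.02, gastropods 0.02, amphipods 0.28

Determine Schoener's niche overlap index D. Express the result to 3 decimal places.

0.590

Σ|p₁ᵢ − p₂ᵢ| = 0.13 + 0.13 + 0.22 + 0.01 + 0.00 + 0.12 + 0.03 + 0.02 + 0.16 = 0.82
D = 1 − ½ × 0.82 = 1 − 0.410 = 0.59000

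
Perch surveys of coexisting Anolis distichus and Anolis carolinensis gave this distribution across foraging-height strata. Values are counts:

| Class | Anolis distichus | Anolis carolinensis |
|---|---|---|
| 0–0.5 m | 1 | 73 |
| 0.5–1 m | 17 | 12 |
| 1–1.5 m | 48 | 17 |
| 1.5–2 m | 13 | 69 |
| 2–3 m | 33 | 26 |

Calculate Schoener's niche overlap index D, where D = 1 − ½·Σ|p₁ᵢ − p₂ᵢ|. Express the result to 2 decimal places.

Proportions for Anolis distichus (n=112): 1/112=0.0089, 17/112=0.1518, 48/112=0.4286, 13/112=0.1161, 33/112=0.2946
Proportions for Anolis carolinensis (n=197): 73/197=0.3706, 12/197=0.0609, 17/197=0.0863, 69/197=0.3503, 26/197=0.1320
Σ|p₁ᵢ − p₂ᵢ| = 0.3617 + 0.0909 + 0.3423 + 0.2342 + 0.1626 = 1.1917
D = 1 − ½ × 1.1917 = 1 − 0.59585 = 0.40415

0.40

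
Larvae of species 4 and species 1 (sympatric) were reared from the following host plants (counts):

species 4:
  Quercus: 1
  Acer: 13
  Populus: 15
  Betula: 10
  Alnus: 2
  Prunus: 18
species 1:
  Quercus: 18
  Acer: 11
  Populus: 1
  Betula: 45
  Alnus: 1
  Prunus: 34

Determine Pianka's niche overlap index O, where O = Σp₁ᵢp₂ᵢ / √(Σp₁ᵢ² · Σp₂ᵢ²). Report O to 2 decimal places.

Proportions for species 4 (n=59): 1/59=0.0169, 13/59=0.2203, 15/59=0.2542, 10/59=0.1695, 2/59=0.0339, 18/59=0.3051
Proportions for species 1 (n=110): 18/110=0.1636, 11/110=0.1000, 1/110=0.0091, 45/110=0.4091, 1/110=0.0091, 34/110=0.3091
Σ p₁ᵢp₂ᵢ = 0.002765 + 0.022030 + 0.002313 + 0.069342 + 0.000308 + 0.094306 = 0.191064
Σp_1ᵢ² = 0.0169² + 0.2203² + 0.2542² + 0.1695² + 0.0339² + 0.3051² = 0.000286 + 0.048532 + 0.064618 + 0.028730 + 0.001149 + 0.093086 = 0.236401
Σp_2ᵢ² = 0.1636² + 0.1000² + 0.0091² + 0.4091² + 0.0091² + 0.3091² = 0.026765 + 0.010000 + 0.000083 + 0.167363 + 0.000083 + 0.095543 = 0.299837
O = 0.191064 / √(0.236401 × 0.299837) = 0.191064 / 0.2662363 = 0.7176

0.72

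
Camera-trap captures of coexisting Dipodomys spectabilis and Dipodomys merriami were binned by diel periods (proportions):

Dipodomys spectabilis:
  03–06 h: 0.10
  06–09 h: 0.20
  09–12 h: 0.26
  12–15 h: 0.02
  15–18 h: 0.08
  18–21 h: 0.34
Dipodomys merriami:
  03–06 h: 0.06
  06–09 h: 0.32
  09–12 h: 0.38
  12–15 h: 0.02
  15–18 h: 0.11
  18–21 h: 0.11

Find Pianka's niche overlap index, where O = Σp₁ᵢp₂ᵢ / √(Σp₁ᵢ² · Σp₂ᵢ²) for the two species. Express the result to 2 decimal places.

Σ p₁ᵢp₂ᵢ = 0.0060 + 0.0640 + 0.0988 + 0.0004 + 0.0088 + 0.0374 = 0.2154
Σp_1ᵢ² = 0.10² + 0.20² + 0.26² + 0.02² + 0.08² + 0.34² = 0.0100 + 0.0400 + 0.0676 + 0.0004 + 0.0064 + 0.1156 = 0.2400
Σp_2ᵢ² = 0.06² + 0.32² + 0.38² + 0.02² + 0.11² + 0.11² = 0.0036 + 0.1024 + 0.1444 + 0.0004 + 0.0121 + 0.0121 = 0.2750
O = 0.2154 / √(0.2400 × 0.2750) = 0.2154 / 0.25690 = 0.8385

0.84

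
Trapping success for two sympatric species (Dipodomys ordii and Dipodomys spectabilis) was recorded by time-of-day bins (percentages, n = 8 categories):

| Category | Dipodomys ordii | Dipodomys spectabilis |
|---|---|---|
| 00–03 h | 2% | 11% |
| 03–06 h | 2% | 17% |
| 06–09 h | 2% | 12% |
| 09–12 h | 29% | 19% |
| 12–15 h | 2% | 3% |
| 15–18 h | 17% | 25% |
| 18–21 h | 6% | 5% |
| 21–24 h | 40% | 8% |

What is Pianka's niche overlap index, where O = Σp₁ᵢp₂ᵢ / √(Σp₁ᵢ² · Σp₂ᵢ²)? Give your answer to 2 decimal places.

0.66

Convert percentages to proportions (divide by 100).
Σ p₁ᵢp₂ᵢ = 0.0022 + 0.0034 + 0.0024 + 0.0551 + 0.0006 + 0.0425 + 0.0030 + 0.0320 = 0.1412
Σp_1ᵢ² = 0.02² + 0.02² + 0.02² + 0.29² + 0.02² + 0.17² + 0.06² + 0.40² = 0.0004 + 0.0004 + 0.0004 + 0.0841 + 0.0004 + 0.0289 + 0.0036 + 0.1600 = 0.2782
Σp_2ᵢ² = 0.11² + 0.17² + 0.12² + 0.19² + 0.03² + 0.25² + 0.05² + 0.08² = 0.0121 + 0.0289 + 0.0144 + 0.0361 + 0.0009 + 0.0625 + 0.0025 + 0.0064 = 0.1638
O = 0.1412 / √(0.2782 × 0.1638) = 0.1412 / 0.21347 = 0.6615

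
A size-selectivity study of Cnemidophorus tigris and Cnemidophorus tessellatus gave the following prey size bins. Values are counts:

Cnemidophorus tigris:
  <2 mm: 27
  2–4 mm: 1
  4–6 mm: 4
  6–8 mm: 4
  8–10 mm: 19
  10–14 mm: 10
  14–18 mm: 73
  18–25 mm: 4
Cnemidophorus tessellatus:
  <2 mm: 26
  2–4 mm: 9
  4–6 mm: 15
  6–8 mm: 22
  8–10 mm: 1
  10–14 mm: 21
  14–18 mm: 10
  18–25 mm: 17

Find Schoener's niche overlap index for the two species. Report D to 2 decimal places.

0.44

Proportions for Cnemidophorus tigris (n=142): 27/142=0.1901, 1/142=0.0070, 4/142=0.0282, 4/142=0.0282, 19/142=0.1338, 10/142=0.0704, 73/142=0.5141, 4/142=0.0282
Proportions for Cnemidophorus tessellatus (n=121): 26/121=0.2149, 9/121=0.0744, 15/121=0.1240, 22/121=0.1818, 1/121=0.0083, 21/121=0.1736, 10/121=0.0826, 17/121=0.1405
Σ|p₁ᵢ − p₂ᵢ| = 0.0248 + 0.0674 + 0.0958 + 0.1536 + 0.1255 + 0.1032 + 0.4315 + 0.1123 = 1.1141
D = 1 − ½ × 1.1141 = 1 − 0.55705 = 0.44295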